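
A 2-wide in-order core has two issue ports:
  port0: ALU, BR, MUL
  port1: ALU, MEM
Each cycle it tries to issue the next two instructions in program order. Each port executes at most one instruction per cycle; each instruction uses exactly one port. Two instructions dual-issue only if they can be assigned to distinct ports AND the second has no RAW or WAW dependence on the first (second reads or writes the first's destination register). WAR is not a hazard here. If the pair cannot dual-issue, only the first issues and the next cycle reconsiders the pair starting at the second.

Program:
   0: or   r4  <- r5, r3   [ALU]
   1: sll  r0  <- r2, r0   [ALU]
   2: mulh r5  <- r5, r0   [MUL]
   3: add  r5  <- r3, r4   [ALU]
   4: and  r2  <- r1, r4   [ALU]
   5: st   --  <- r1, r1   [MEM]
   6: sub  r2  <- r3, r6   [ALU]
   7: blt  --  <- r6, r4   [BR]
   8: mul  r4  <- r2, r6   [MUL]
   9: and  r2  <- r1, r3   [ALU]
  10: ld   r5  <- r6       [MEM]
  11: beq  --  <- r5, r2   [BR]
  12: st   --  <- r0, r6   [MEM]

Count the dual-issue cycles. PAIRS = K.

PAIRS = 5

#0 head=0: or.ALU+sll.ALU i0&i1 2-wide
#1 head=2: mulh.MUL i2 WAW r5
#2 head=3: add.ALU+and.ALU i3&i4 2-wide
#3 head=5: st.MEM+sub.ALU i5&i6 2-wide
#4 head=7: blt.BR i7 no-port BR/MUL
#5 head=8: mul.MUL+and.ALU i8&i9 2-wide
#6 head=10: ld.MEM i10 RAW r5
#7 head=11: beq.BR+st.MEM i11&i12 2-wide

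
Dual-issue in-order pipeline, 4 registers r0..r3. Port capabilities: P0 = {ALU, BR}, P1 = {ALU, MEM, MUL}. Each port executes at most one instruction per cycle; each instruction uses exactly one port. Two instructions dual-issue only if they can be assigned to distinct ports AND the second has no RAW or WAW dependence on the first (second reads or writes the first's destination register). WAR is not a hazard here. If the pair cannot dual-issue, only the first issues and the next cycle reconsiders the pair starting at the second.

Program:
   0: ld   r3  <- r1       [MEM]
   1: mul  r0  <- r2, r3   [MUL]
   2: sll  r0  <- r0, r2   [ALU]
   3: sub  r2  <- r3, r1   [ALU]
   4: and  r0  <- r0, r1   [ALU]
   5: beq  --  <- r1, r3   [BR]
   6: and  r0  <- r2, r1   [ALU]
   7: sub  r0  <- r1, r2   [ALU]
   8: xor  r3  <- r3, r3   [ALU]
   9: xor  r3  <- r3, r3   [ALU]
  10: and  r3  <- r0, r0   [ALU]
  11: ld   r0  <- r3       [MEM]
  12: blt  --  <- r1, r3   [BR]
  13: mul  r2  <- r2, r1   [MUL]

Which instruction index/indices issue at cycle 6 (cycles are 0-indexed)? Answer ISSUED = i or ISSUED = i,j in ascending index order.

ISSUED = 9

t=0 i0:ld ; no-port MEM/MUL
t=1 i1:mul ; RAW+WAW r0
t=2 i2/i3:sll;sub ; dual
t=3 i4/i5:and;beq ; dual
t=4 i6:and ; WAW r0
t=5 i7/i8:sub;xor ; dual
t=6 i9:xor ; WAW r3
t=7 i10:and ; RAW r3
t=8 i11/i12:ld;blt ; dual
t=9 i13:mul ; tail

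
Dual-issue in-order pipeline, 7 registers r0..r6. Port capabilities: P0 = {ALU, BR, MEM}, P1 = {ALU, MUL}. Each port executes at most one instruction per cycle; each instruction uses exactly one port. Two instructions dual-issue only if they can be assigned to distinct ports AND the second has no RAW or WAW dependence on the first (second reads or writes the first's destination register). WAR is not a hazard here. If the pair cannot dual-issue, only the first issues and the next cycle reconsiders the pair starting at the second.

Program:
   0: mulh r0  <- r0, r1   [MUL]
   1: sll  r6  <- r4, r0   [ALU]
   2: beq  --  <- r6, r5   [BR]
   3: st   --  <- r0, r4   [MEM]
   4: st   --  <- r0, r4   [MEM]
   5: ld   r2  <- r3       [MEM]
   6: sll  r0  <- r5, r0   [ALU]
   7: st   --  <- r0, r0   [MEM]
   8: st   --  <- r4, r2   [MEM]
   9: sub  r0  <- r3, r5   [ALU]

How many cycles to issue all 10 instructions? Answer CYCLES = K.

CYCLES = 8

t=0 i0:mulh ; RAW r0
t=1 i1:sll ; RAW r6
t=2 i2:beq ; no-port BR/MEM
t=3 i3:st ; no-port MEM/MEM
t=4 i4:st ; no-port MEM/MEM
t=5 i5/i6:ld;sll ; dual
t=6 i7:st ; no-port MEM/MEM
t=7 i8/i9:st;sub ; dual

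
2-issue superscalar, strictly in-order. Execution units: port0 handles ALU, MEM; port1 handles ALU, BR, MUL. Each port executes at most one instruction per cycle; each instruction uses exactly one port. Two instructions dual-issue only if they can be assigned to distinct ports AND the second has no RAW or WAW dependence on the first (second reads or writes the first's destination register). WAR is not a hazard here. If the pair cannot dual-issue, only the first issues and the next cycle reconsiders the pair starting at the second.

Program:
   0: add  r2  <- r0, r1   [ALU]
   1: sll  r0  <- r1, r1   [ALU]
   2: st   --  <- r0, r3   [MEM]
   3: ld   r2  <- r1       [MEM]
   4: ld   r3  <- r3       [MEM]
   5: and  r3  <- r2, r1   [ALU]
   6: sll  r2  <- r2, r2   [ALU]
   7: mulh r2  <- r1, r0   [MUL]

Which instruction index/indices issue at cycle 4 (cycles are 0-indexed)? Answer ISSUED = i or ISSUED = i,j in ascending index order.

ISSUED = 5,6

c0: i0+i1 add/sll  2-wide
c1: i2 st  no-port MEM/MEM
c2: i3 ld  no-port MEM/MEM
c3: i4 ld  WAW r3
c4: i5+i6 and/sll  2-wide
c5: i7 mulh  tail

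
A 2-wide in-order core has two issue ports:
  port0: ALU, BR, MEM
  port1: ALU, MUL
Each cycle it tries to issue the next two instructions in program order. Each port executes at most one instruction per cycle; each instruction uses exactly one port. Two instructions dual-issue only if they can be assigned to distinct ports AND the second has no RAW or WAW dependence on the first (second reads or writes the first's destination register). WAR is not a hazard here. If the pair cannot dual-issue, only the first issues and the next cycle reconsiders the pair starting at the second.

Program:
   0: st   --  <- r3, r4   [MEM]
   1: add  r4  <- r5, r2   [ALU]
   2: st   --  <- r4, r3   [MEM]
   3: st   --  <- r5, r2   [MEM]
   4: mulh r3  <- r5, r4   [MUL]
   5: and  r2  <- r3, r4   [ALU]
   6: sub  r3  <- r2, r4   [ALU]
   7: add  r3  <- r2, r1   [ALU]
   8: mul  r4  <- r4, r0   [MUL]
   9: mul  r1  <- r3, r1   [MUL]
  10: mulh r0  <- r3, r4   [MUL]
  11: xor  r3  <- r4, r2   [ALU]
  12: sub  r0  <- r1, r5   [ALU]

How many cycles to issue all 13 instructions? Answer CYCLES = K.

  cy0 -> i0+i1 (st.MEM+add.ALU) dual
  cy1 -> i2 (st.MEM) no-port MEM/MEM
  cy2 -> i3+i4 (st.MEM+mulh.MUL) dual
  cy3 -> i5 (and.ALU) RAW r2
  cy4 -> i6 (sub.ALU) WAW r3
  cy5 -> i7+i8 (add.ALU+mul.MUL) dual
  cy6 -> i9 (mul.MUL) no-port MUL/MUL
  cy7 -> i10+i11 (mulh.MUL+xor.ALU) dual
  cy8 -> i12 (sub.ALU) tail

CYCLES = 9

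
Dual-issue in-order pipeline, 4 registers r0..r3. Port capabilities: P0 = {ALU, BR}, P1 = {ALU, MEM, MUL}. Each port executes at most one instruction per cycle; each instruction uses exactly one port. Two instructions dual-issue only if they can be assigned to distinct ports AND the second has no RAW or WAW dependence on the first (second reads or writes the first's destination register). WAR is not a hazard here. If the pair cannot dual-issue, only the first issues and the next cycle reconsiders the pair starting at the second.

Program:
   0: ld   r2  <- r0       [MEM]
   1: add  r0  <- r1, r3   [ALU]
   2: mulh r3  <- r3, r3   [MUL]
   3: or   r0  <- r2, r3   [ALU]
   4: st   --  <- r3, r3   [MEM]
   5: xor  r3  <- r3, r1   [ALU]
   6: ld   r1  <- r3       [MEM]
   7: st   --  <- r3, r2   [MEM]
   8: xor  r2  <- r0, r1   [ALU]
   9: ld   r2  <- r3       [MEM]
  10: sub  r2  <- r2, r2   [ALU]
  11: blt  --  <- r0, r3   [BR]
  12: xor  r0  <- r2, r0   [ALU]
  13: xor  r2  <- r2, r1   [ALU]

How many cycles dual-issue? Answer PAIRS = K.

  cy0 -> i0/i1 (ld.MEM+add.ALU) pair
  cy1 -> i2 (mulh.MUL) RAW r3
  cy2 -> i3/i4 (or.ALU+st.MEM) pair
  cy3 -> i5 (xor.ALU) RAW r3
  cy4 -> i6 (ld.MEM) no-port MEM/MEM
  cy5 -> i7/i8 (st.MEM+xor.ALU) pair
  cy6 -> i9 (ld.MEM) RAW+WAW r2
  cy7 -> i10/i11 (sub.ALU+blt.BR) pair
  cy8 -> i12/i13 (xor.ALU+xor.ALU) pair

PAIRS = 5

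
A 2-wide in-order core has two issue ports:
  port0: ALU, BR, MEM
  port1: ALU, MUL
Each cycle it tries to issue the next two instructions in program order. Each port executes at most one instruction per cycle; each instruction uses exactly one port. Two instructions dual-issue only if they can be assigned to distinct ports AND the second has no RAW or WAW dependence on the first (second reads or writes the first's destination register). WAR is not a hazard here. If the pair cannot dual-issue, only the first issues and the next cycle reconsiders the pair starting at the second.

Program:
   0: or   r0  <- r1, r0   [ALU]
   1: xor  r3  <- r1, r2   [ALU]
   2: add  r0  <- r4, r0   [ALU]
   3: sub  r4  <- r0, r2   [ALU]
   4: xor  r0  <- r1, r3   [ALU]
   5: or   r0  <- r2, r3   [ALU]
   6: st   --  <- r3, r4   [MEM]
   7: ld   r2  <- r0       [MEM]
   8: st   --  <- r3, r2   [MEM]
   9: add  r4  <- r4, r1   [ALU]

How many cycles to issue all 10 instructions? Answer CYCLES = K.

c0: i0,i1 or;xor  2-wide
c1: i2 add  RAW r0
c2: i3,i4 sub;xor  2-wide
c3: i5,i6 or;st  2-wide
c4: i7 ld  no-port MEM/MEM
c5: i8,i9 st;add  2-wide

CYCLES = 6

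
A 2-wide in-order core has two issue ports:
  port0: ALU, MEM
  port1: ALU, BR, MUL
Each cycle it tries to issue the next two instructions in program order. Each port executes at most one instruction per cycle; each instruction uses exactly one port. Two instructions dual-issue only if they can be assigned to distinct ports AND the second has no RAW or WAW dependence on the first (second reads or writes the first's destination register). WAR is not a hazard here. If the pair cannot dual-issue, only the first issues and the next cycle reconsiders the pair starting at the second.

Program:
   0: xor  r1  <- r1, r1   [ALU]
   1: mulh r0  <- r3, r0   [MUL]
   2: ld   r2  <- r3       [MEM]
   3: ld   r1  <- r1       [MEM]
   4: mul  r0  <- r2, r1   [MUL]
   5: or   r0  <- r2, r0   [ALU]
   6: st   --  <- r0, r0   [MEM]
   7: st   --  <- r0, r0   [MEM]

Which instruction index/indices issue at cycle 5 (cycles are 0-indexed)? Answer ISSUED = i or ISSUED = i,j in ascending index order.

t=0 i0&i1:xor.ALU;mulh.MUL ; 2-wide
t=1 i2:ld.MEM ; no-port MEM/MEM
t=2 i3:ld.MEM ; RAW r1
t=3 i4:mul.MUL ; RAW+WAW r0
t=4 i5:or.ALU ; RAW r0
t=5 i6:st.MEM ; no-port MEM/MEM
t=6 i7:st.MEM ; tail

ISSUED = 6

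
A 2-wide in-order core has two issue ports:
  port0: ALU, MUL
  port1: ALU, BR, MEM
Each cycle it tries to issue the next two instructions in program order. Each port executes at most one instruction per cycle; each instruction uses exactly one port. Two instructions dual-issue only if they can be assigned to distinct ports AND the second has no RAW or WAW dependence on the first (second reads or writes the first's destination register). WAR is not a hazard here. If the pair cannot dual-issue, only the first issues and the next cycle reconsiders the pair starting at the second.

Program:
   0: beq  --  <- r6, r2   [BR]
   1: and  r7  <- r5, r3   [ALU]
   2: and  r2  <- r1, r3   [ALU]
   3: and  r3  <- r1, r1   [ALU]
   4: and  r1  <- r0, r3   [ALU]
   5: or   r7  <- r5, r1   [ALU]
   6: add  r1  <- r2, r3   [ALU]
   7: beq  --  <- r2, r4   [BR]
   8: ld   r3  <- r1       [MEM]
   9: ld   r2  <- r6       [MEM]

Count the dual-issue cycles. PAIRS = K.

PAIRS = 3

  cy0 -> i0&i1 (beq/and) 2-wide
  cy1 -> i2&i3 (and/and) 2-wide
  cy2 -> i4 (and) RAW r1
  cy3 -> i5&i6 (or/add) 2-wide
  cy4 -> i7 (beq) no-port BR/MEM
  cy5 -> i8 (ld) no-port MEM/MEM
  cy6 -> i9 (ld) tail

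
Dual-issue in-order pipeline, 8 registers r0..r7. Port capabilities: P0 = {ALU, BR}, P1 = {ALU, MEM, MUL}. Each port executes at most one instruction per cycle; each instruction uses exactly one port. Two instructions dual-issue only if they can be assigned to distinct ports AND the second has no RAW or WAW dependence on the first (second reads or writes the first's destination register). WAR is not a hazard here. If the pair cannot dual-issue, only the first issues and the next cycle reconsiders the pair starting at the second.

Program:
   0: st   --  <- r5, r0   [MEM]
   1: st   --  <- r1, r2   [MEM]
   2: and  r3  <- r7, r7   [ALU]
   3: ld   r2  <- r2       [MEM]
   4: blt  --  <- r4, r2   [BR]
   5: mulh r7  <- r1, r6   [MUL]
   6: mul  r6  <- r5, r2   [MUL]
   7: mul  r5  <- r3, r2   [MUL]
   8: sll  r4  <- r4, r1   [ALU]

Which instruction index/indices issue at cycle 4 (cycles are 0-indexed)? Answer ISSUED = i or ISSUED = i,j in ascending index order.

c0: i0 st.MEM  no-port MEM/MEM
c1: i1/i2 st.MEM/and.ALU  pair
c2: i3 ld.MEM  RAW r2
c3: i4/i5 blt.BR/mulh.MUL  pair
c4: i6 mul.MUL  no-port MUL/MUL
c5: i7/i8 mul.MUL/sll.ALU  pair

ISSUED = 6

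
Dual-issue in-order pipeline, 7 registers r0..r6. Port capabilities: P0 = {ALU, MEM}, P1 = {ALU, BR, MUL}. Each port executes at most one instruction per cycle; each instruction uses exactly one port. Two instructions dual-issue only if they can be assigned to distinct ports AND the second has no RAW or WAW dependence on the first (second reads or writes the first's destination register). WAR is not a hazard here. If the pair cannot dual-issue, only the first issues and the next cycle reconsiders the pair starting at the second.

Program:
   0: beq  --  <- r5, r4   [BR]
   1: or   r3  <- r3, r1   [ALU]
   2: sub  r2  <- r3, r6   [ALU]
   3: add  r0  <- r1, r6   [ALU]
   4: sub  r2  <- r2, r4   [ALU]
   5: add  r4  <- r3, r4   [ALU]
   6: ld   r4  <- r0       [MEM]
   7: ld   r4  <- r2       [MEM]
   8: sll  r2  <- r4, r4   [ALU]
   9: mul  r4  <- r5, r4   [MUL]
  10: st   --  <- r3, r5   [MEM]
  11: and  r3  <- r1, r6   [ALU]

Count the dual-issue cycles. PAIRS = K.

PAIRS = 5

0. beq.BR or.ALU @i0&i1  | dual
1. sub.ALU add.ALU @i2&i3  | dual
2. sub.ALU add.ALU @i4&i5  | dual
3. ld.MEM @i6  | no-port MEM/MEM
4. ld.MEM @i7  | RAW r4
5. sll.ALU mul.MUL @i8&i9  | dual
6. st.MEM and.ALU @i10&i11  | dual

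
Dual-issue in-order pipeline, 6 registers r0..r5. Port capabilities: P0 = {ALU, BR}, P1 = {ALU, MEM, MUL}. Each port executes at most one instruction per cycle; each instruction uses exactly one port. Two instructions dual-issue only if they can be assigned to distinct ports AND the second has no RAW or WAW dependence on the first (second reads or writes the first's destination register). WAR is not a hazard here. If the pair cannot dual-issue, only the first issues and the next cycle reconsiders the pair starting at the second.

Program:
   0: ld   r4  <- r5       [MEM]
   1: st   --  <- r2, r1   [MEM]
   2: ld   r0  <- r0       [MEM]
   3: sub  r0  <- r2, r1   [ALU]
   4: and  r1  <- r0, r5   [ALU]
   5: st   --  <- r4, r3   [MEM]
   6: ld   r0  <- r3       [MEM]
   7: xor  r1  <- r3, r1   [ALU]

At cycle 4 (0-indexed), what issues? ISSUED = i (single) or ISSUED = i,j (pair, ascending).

ISSUED = 4,5

  cy0 -> i0 (ld) no-port MEM/MEM
  cy1 -> i1 (st) no-port MEM/MEM
  cy2 -> i2 (ld) WAW r0
  cy3 -> i3 (sub) RAW r0
  cy4 -> i4/i5 (and/st) 2-wide
  cy5 -> i6/i7 (ld/xor) 2-wide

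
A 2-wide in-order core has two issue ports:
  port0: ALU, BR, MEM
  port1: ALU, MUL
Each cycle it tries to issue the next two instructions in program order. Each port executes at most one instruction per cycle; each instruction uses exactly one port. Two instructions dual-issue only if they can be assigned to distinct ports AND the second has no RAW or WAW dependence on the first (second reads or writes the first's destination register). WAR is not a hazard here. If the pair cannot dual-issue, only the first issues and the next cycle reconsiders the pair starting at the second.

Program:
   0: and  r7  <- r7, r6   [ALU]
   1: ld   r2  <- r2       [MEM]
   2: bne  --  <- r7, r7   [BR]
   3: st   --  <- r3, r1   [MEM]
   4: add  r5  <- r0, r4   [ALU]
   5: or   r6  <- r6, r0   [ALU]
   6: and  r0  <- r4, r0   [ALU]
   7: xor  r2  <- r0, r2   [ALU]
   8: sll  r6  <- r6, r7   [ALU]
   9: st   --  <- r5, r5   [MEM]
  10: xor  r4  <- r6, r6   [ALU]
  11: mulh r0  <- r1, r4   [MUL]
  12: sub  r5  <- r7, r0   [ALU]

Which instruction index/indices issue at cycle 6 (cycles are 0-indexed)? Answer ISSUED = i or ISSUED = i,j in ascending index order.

ISSUED = 11

c0: i0,i1 and.ALU ld.MEM  2-wide
c1: i2 bne.BR  no-port BR/MEM
c2: i3,i4 st.MEM add.ALU  2-wide
c3: i5,i6 or.ALU and.ALU  2-wide
c4: i7,i8 xor.ALU sll.ALU  2-wide
c5: i9,i10 st.MEM xor.ALU  2-wide
c6: i11 mulh.MUL  RAW r0
c7: i12 sub.ALU  tail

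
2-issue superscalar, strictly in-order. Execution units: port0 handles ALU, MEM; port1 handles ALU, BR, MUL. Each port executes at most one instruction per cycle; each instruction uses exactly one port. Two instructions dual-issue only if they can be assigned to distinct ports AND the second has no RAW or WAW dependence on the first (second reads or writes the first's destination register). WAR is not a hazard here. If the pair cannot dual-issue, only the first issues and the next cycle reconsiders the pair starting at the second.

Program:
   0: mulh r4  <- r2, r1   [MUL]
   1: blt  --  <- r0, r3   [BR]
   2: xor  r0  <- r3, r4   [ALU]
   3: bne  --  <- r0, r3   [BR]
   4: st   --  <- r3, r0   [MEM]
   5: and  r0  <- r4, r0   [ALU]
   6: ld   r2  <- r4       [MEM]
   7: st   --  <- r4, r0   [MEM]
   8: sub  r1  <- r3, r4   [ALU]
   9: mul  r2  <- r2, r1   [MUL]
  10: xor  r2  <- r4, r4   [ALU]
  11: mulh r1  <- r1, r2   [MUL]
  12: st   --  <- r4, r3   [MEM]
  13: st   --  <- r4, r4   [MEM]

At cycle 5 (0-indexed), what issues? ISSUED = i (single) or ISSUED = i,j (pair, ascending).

t=0 i0:mulh.MUL ; no-port MUL/BR
t=1 i1/i2:blt.BR/xor.ALU ; 2-wide
t=2 i3/i4:bne.BR/st.MEM ; 2-wide
t=3 i5/i6:and.ALU/ld.MEM ; 2-wide
t=4 i7/i8:st.MEM/sub.ALU ; 2-wide
t=5 i9:mul.MUL ; WAW r2
t=6 i10:xor.ALU ; RAW r2
t=7 i11/i12:mulh.MUL/st.MEM ; 2-wide
t=8 i13:st.MEM ; tail

ISSUED = 9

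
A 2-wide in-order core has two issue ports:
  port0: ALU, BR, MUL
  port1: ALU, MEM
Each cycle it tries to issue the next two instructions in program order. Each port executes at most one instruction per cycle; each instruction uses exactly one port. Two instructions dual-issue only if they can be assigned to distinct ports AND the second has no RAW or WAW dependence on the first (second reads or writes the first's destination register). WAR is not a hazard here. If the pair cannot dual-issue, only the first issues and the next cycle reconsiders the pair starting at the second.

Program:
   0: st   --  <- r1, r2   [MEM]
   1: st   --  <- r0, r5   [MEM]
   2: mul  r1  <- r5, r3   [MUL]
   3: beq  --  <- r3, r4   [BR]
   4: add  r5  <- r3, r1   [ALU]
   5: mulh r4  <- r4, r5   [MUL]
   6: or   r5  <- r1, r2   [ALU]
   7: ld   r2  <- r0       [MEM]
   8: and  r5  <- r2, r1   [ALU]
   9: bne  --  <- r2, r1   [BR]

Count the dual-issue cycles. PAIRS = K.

PAIRS = 4

0. st.MEM @i0  | no-port MEM/MEM
1. st.MEM mul.MUL @i1+i2  | dual
2. beq.BR add.ALU @i3+i4  | dual
3. mulh.MUL or.ALU @i5+i6  | dual
4. ld.MEM @i7  | RAW r2
5. and.ALU bne.BR @i8+i9  | dual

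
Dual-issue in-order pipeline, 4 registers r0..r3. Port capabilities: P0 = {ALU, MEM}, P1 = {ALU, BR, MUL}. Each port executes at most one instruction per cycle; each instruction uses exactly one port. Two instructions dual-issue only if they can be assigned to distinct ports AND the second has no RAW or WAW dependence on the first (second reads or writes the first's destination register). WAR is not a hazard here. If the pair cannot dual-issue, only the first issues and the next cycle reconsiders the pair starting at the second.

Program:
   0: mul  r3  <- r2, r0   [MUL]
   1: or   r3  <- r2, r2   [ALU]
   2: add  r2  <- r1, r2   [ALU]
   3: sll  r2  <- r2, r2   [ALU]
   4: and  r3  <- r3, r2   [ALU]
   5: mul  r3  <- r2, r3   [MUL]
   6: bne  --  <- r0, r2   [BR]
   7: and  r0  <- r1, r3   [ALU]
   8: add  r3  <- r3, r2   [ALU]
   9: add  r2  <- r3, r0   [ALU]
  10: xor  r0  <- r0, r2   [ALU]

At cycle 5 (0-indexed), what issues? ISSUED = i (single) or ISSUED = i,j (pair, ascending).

ISSUED = 6,7

[0] i0  mul.MUL  -- WAW r3
[1] i1/i2  or.ALU/add.ALU  -- 2-wide
[2] i3  sll.ALU  -- RAW r2
[3] i4  and.ALU  -- RAW+WAW r3
[4] i5  mul.MUL  -- no-port MUL/BR
[5] i6/i7  bne.BR/and.ALU  -- 2-wide
[6] i8  add.ALU  -- RAW r3
[7] i9  add.ALU  -- RAW r2
[8] i10  xor.ALU  -- tail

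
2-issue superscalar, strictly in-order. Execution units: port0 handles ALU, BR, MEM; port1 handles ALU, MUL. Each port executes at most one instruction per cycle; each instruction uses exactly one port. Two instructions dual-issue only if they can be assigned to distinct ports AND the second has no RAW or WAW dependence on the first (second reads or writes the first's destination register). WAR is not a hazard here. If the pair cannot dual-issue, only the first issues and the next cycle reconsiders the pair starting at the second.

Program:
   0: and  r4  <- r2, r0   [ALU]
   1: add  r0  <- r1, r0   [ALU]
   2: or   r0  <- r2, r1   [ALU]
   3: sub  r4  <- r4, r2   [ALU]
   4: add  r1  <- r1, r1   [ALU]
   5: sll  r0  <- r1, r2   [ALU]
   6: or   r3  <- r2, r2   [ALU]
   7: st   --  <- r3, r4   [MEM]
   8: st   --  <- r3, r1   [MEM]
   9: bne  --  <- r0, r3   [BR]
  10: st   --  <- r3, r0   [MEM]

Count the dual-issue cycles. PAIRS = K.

c0: i0,i1 and/add  dual
c1: i2,i3 or/sub  dual
c2: i4 add  RAW r1
c3: i5,i6 sll/or  dual
c4: i7 st  no-port MEM/MEM
c5: i8 st  no-port MEM/BR
c6: i9 bne  no-port BR/MEM
c7: i10 st  tail

PAIRS = 3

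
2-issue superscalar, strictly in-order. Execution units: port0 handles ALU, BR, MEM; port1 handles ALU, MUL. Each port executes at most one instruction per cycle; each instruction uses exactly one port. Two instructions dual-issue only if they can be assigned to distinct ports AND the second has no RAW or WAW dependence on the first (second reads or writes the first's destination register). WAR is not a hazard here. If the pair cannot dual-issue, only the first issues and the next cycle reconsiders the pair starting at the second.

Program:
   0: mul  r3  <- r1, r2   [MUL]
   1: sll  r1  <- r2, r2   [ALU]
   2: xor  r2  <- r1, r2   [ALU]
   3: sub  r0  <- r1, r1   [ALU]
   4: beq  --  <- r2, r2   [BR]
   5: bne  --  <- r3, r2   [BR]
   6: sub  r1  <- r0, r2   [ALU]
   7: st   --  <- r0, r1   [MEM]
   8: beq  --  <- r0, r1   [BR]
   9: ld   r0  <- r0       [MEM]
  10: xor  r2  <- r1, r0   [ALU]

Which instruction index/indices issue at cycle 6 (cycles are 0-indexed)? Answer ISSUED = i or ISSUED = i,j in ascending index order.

ISSUED = 9

0. mul.MUL sll.ALU @i0/i1  | dual
1. xor.ALU sub.ALU @i2/i3  | dual
2. beq.BR @i4  | no-port BR/BR
3. bne.BR sub.ALU @i5/i6  | dual
4. st.MEM @i7  | no-port MEM/BR
5. beq.BR @i8  | no-port BR/MEM
6. ld.MEM @i9  | RAW r0
7. xor.ALU @i10  | tail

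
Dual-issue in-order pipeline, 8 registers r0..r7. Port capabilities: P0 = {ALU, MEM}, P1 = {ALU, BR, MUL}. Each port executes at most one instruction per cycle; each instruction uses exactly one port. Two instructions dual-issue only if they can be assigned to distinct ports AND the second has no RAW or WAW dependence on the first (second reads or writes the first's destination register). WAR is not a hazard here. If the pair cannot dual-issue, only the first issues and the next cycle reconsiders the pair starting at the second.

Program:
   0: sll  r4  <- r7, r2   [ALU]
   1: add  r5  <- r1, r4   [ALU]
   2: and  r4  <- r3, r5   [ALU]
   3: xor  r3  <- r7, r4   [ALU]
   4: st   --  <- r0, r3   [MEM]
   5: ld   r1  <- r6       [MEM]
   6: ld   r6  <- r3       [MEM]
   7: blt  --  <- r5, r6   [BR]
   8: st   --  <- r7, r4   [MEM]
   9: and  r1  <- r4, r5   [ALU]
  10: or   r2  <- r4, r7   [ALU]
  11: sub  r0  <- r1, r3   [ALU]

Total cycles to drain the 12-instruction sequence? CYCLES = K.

CYCLES = 10

t=0 i0:sll ; RAW r4
t=1 i1:add ; RAW r5
t=2 i2:and ; RAW r4
t=3 i3:xor ; RAW r3
t=4 i4:st ; no-port MEM/MEM
t=5 i5:ld ; no-port MEM/MEM
t=6 i6:ld ; RAW r6
t=7 i7/i8:blt+st ; 2-wide
t=8 i9/i10:and+or ; 2-wide
t=9 i11:sub ; tail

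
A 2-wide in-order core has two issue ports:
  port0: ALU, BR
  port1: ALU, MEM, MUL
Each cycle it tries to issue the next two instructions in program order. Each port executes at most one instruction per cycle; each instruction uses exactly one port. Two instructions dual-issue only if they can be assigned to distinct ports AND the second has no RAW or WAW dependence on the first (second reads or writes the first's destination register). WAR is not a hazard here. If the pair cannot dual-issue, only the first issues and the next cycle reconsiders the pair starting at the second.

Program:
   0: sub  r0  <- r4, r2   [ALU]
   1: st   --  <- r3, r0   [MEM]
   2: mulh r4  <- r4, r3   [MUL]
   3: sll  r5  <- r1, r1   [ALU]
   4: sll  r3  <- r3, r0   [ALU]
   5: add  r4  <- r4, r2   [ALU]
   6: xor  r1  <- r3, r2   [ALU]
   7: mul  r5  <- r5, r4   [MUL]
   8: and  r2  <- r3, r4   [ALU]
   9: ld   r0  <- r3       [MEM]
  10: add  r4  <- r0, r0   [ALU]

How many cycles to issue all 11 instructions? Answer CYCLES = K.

CYCLES = 7

  cy0 -> i0 (sub) RAW r0
  cy1 -> i1 (st) no-port MEM/MUL
  cy2 -> i2&i3 (mulh;sll) dual
  cy3 -> i4&i5 (sll;add) dual
  cy4 -> i6&i7 (xor;mul) dual
  cy5 -> i8&i9 (and;ld) dual
  cy6 -> i10 (add) tail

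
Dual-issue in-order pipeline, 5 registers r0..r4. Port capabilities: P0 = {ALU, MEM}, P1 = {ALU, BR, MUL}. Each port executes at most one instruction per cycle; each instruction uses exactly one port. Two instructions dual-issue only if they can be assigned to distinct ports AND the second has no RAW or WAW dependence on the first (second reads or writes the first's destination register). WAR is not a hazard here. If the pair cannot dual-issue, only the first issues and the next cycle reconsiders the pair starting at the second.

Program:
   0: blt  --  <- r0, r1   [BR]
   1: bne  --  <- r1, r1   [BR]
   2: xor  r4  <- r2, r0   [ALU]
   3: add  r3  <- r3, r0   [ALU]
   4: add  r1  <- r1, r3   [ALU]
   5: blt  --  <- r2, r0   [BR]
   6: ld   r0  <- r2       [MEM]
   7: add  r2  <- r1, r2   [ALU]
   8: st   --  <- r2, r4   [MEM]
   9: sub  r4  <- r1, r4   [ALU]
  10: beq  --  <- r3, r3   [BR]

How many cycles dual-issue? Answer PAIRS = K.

PAIRS = 4

c0: i0 blt.BR  no-port BR/BR
c1: i1,i2 bne.BR+xor.ALU  2-wide
c2: i3 add.ALU  RAW r3
c3: i4,i5 add.ALU+blt.BR  2-wide
c4: i6,i7 ld.MEM+add.ALU  2-wide
c5: i8,i9 st.MEM+sub.ALU  2-wide
c6: i10 beq.BR  tail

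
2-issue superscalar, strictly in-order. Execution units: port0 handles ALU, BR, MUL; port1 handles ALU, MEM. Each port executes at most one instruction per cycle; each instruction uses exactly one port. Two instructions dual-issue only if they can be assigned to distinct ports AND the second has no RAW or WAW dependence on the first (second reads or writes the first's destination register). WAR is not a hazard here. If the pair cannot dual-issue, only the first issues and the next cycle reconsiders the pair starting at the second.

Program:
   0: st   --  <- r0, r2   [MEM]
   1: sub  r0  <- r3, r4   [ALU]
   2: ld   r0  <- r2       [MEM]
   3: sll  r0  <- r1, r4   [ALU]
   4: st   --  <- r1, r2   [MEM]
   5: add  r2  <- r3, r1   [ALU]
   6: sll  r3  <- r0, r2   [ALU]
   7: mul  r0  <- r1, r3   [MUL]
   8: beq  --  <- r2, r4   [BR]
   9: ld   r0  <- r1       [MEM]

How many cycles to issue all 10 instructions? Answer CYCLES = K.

CYCLES = 7

  cy0 -> i0/i1 (st.MEM+sub.ALU) pair
  cy1 -> i2 (ld.MEM) WAW r0
  cy2 -> i3/i4 (sll.ALU+st.MEM) pair
  cy3 -> i5 (add.ALU) RAW r2
  cy4 -> i6 (sll.ALU) RAW r3
  cy5 -> i7 (mul.MUL) no-port MUL/BR
  cy6 -> i8/i9 (beq.BR+ld.MEM) pair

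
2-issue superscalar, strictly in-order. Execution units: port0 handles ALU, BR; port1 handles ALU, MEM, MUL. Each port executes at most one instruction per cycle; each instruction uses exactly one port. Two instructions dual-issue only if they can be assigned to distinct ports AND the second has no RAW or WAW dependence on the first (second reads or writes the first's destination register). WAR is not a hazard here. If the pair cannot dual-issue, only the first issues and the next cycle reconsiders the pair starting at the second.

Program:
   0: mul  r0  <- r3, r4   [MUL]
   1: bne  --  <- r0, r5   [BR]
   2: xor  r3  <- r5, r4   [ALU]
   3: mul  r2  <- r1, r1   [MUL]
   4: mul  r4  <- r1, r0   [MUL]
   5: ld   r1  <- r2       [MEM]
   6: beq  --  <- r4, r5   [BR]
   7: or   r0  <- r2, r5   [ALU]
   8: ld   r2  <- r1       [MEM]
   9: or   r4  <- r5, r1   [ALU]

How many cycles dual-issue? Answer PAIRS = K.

PAIRS = 3

[0] i0  mul  -- RAW r0
[1] i1&i2  bne xor  -- pair
[2] i3  mul  -- no-port MUL/MUL
[3] i4  mul  -- no-port MUL/MEM
[4] i5&i6  ld beq  -- pair
[5] i7&i8  or ld  -- pair
[6] i9  or  -- tail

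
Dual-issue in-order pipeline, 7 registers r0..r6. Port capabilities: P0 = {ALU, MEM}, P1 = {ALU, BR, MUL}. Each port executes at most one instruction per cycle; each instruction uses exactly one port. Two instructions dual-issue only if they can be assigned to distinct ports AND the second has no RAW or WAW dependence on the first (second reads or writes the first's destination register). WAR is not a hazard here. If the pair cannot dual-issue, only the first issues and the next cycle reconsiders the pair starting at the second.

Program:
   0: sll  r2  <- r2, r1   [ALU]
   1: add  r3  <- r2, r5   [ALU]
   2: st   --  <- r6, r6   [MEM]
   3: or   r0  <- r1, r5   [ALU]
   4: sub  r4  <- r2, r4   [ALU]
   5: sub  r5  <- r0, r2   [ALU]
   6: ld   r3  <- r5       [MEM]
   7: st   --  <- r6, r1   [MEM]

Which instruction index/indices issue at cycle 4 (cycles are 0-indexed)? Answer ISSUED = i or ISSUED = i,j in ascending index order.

#0 head=0: sll.ALU i0 RAW r2
#1 head=1: add.ALU/st.MEM i1/i2 dual
#2 head=3: or.ALU/sub.ALU i3/i4 dual
#3 head=5: sub.ALU i5 RAW r5
#4 head=6: ld.MEM i6 no-port MEM/MEM
#5 head=7: st.MEM i7 tail

ISSUED = 6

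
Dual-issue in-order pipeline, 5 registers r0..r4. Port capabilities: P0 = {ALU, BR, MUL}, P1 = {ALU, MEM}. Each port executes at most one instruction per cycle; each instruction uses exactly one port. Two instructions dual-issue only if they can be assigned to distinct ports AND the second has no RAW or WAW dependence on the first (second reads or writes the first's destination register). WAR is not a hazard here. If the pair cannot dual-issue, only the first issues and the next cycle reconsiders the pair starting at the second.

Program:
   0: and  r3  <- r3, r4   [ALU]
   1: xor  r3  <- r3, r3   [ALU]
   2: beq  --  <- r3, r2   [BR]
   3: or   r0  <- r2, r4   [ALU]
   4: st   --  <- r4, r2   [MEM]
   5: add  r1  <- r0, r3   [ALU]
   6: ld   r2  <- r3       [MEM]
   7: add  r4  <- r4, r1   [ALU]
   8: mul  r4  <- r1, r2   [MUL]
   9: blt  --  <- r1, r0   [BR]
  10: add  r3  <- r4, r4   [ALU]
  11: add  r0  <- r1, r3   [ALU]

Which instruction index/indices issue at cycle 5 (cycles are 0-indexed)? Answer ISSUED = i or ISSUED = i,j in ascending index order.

ISSUED = 8

0. and.ALU @i0  | RAW+WAW r3
1. xor.ALU @i1  | RAW r3
2. beq.BR;or.ALU @i2/i3  | dual
3. st.MEM;add.ALU @i4/i5  | dual
4. ld.MEM;add.ALU @i6/i7  | dual
5. mul.MUL @i8  | no-port MUL/BR
6. blt.BR;add.ALU @i9/i10  | dual
7. add.ALU @i11  | tail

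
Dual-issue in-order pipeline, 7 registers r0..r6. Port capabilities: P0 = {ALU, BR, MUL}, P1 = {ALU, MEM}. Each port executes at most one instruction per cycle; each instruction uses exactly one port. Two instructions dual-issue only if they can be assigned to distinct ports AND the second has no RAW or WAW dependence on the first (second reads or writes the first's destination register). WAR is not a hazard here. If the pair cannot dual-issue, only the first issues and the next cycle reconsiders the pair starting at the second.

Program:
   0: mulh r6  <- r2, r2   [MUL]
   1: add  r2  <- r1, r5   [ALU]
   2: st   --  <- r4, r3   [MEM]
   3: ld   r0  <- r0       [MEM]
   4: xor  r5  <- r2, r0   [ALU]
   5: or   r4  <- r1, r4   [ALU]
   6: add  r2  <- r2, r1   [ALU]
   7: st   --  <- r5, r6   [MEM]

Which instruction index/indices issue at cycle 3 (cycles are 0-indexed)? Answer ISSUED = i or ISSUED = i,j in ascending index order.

[0] i0&i1  mulh.MUL add.ALU  -- pair
[1] i2  st.MEM  -- no-port MEM/MEM
[2] i3  ld.MEM  -- RAW r0
[3] i4&i5  xor.ALU or.ALU  -- pair
[4] i6&i7  add.ALU st.MEM  -- pair

ISSUED = 4,5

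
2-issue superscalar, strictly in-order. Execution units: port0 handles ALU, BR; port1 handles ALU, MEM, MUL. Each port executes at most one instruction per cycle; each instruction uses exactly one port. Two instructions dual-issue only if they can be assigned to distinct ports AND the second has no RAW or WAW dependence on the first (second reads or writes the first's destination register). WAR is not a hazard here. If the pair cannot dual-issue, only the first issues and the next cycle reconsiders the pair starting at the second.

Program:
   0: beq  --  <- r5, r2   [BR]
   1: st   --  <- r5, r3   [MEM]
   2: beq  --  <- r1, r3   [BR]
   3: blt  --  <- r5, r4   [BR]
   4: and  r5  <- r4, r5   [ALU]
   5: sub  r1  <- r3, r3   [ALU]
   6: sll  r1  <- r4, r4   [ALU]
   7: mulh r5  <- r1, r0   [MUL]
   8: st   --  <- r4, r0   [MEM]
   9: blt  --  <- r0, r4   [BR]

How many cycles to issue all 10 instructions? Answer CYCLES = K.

CYCLES = 7

[0] i0+i1  beq/st  -- pair
[1] i2  beq  -- no-port BR/BR
[2] i3+i4  blt/and  -- pair
[3] i5  sub  -- WAW r1
[4] i6  sll  -- RAW r1
[5] i7  mulh  -- no-port MUL/MEM
[6] i8+i9  st/blt  -- pair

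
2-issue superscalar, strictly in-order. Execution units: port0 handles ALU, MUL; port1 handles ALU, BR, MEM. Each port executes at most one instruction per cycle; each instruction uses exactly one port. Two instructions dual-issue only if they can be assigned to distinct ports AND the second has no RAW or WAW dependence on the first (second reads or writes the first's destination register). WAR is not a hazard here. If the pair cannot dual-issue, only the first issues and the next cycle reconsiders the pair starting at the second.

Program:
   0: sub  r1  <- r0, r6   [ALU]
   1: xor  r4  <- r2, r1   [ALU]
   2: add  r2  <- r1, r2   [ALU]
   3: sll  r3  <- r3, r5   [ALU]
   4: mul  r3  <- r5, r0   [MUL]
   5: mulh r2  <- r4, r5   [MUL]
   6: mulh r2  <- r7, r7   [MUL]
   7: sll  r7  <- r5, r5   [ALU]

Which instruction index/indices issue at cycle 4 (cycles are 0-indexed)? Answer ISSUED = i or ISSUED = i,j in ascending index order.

ISSUED = 5

c0: i0 sub.ALU  RAW r1
c1: i1+i2 xor.ALU;add.ALU  dual
c2: i3 sll.ALU  WAW r3
c3: i4 mul.MUL  no-port MUL/MUL
c4: i5 mulh.MUL  no-port MUL/MUL
c5: i6+i7 mulh.MUL;sll.ALU  dual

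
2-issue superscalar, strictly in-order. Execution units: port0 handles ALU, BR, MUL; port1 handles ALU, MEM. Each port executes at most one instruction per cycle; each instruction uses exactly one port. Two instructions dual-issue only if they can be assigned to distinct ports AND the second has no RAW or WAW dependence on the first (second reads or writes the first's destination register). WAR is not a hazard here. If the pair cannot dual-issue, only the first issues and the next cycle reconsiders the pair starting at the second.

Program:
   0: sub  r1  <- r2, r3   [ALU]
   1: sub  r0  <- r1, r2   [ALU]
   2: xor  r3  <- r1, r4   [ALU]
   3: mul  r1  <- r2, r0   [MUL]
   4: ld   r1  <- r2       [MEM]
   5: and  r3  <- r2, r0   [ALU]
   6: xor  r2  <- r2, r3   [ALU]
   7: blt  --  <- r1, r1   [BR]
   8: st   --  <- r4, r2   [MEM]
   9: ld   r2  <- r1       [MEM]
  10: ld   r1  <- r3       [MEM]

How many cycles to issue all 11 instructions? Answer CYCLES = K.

c0: i0 sub  RAW r1
c1: i1+i2 sub;xor  2-wide
c2: i3 mul  WAW r1
c3: i4+i5 ld;and  2-wide
c4: i6+i7 xor;blt  2-wide
c5: i8 st  no-port MEM/MEM
c6: i9 ld  no-port MEM/MEM
c7: i10 ld  tail

CYCLES = 8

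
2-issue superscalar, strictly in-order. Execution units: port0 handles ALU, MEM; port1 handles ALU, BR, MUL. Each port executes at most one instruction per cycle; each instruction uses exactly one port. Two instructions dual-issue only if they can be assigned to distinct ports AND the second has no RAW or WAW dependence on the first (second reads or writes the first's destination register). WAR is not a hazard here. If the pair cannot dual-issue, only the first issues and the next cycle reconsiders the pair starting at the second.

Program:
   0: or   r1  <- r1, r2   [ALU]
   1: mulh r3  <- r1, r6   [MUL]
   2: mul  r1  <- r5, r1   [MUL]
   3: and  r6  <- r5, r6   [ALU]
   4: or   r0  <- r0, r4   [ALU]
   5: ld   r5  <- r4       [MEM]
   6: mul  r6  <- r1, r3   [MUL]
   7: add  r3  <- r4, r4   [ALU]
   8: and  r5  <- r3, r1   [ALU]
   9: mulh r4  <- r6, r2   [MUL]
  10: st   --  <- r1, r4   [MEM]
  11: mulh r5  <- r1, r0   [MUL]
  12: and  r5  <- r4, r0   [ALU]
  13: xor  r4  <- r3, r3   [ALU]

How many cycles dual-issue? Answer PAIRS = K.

PAIRS = 6

c0: i0 or  RAW r1
c1: i1 mulh  no-port MUL/MUL
c2: i2&i3 mul and  2-wide
c3: i4&i5 or ld  2-wide
c4: i6&i7 mul add  2-wide
c5: i8&i9 and mulh  2-wide
c6: i10&i11 st mulh  2-wide
c7: i12&i13 and xor  2-wide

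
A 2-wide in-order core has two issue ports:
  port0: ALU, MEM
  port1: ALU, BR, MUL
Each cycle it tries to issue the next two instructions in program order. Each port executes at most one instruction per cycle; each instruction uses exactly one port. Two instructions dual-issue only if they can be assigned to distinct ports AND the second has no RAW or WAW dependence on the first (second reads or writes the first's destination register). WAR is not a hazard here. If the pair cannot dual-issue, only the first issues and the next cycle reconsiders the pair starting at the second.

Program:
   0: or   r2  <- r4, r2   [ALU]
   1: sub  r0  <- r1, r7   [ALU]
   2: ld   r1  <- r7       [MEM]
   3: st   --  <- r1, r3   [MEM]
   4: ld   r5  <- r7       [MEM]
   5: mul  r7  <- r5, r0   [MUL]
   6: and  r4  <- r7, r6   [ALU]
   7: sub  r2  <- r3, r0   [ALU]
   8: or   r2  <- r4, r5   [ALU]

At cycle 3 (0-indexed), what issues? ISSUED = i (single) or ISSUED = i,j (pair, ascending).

ISSUED = 4

  cy0 -> i0,i1 (or sub) 2-wide
  cy1 -> i2 (ld) no-port MEM/MEM
  cy2 -> i3 (st) no-port MEM/MEM
  cy3 -> i4 (ld) RAW r5
  cy4 -> i5 (mul) RAW r7
  cy5 -> i6,i7 (and sub) 2-wide
  cy6 -> i8 (or) tail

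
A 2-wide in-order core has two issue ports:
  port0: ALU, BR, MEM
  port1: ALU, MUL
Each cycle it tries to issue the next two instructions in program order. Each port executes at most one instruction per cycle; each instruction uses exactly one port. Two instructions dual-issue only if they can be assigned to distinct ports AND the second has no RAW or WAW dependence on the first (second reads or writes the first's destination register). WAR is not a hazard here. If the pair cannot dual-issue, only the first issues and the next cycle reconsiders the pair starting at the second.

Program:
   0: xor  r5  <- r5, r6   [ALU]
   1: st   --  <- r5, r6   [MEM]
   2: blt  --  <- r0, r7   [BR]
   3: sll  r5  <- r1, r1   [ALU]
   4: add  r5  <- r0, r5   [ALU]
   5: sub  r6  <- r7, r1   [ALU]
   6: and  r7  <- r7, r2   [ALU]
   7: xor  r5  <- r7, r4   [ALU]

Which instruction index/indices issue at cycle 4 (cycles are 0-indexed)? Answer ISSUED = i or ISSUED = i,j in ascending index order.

c0: i0 xor  RAW r5
c1: i1 st  no-port MEM/BR
c2: i2/i3 blt+sll  2-wide
c3: i4/i5 add+sub  2-wide
c4: i6 and  RAW r7
c5: i7 xor  tail

ISSUED = 6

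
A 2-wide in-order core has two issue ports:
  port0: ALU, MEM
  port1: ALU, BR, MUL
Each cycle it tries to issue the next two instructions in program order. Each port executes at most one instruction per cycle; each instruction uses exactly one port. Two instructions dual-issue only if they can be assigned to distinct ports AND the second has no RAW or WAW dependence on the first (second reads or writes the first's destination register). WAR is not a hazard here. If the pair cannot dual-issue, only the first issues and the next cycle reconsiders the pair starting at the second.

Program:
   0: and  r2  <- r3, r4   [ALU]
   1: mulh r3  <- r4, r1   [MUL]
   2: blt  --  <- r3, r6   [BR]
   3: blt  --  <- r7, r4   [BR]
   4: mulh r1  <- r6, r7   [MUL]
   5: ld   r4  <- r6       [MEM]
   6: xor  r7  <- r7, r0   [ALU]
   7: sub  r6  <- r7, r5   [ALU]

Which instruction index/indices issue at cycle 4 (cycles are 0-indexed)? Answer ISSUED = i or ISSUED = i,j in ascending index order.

t=0 i0/i1:and.ALU;mulh.MUL ; dual
t=1 i2:blt.BR ; no-port BR/BR
t=2 i3:blt.BR ; no-port BR/MUL
t=3 i4/i5:mulh.MUL;ld.MEM ; dual
t=4 i6:xor.ALU ; RAW r7
t=5 i7:sub.ALU ; tail

ISSUED = 6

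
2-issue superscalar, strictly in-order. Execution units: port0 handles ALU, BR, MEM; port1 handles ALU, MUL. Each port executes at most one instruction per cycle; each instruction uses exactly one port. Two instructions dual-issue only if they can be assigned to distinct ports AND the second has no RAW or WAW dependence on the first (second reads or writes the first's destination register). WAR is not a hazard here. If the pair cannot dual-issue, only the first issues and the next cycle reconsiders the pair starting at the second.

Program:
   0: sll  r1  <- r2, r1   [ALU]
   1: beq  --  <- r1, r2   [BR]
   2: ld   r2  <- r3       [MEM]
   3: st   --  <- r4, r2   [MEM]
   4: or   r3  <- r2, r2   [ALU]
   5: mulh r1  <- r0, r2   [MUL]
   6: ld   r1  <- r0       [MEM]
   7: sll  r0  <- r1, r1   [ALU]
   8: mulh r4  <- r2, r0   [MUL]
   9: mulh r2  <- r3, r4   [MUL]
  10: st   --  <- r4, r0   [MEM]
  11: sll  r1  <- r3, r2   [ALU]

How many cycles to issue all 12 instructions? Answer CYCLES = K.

CYCLES = 10

[0] i0  sll  -- RAW r1
[1] i1  beq  -- no-port BR/MEM
[2] i2  ld  -- no-port MEM/MEM
[3] i3/i4  st+or  -- pair
[4] i5  mulh  -- WAW r1
[5] i6  ld  -- RAW r1
[6] i7  sll  -- RAW r0
[7] i8  mulh  -- no-port MUL/MUL
[8] i9/i10  mulh+st  -- pair
[9] i11  sll  -- tail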